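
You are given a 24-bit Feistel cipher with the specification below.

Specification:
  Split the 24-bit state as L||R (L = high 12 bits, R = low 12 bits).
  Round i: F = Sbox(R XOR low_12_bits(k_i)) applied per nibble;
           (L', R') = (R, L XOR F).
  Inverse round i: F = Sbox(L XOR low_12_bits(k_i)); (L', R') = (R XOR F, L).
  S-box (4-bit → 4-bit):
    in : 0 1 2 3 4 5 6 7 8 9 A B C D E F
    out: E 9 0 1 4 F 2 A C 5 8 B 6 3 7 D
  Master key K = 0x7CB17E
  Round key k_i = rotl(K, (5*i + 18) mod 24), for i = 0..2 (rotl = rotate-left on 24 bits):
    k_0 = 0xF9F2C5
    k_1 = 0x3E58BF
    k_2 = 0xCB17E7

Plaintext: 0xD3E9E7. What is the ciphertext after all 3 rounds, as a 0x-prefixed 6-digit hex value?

0xE2E35B

s_0 = plaintext = 0xD3E9E7
s_1 = Round(s_0, k_0) = 0x9E763E
s_2 = Round(s_1, k_1) = 0x63EE2E
s_3 = Round(s_2, k_2) = 0xE2E35B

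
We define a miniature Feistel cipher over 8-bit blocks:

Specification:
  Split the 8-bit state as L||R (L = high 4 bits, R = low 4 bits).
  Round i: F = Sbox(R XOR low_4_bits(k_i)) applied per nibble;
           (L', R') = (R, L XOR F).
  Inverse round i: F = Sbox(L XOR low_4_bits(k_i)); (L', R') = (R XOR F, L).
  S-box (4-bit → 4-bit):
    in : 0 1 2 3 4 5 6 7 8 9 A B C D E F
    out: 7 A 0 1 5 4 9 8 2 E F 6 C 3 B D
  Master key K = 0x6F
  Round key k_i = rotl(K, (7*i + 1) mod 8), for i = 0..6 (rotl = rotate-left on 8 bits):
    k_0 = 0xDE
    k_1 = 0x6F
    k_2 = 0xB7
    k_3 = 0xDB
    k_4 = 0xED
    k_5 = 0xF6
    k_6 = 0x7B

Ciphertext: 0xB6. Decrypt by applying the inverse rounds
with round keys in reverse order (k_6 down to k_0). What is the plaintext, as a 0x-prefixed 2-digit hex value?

0xD2

s_0 = ciphertext = 0xB6
s_1 = InvRound(s_0, k_6) = 0x1B
s_2 = InvRound(s_1, k_5) = 0x31
s_3 = InvRound(s_2, k_4) = 0xA3
s_4 = InvRound(s_3, k_3) = 0x9A
s_5 = InvRound(s_4, k_2) = 0x19
s_6 = InvRound(s_5, k_1) = 0x21
s_7 = InvRound(s_6, k_0) = 0xD2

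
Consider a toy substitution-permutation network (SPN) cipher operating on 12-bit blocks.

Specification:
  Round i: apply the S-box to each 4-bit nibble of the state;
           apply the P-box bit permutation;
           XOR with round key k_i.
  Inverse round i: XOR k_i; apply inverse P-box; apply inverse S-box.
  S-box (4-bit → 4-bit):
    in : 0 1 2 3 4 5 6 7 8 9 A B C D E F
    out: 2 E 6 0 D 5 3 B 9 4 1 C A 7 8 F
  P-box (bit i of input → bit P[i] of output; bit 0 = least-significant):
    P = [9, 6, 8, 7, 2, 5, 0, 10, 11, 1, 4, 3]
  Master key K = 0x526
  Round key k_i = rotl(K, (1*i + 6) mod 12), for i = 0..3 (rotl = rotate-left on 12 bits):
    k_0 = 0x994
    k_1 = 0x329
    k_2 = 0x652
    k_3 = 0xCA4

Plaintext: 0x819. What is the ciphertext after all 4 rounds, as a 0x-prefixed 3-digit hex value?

s_0 = plaintext = 0x819
s_1 = Round(s_0, k_0) = 0x4BD
s_2 = Round(s_1, k_1) = 0xC70
s_3 = Round(s_2, k_2) = 0x23C
s_4 = Round(s_3, k_3) = 0xC76

0xC76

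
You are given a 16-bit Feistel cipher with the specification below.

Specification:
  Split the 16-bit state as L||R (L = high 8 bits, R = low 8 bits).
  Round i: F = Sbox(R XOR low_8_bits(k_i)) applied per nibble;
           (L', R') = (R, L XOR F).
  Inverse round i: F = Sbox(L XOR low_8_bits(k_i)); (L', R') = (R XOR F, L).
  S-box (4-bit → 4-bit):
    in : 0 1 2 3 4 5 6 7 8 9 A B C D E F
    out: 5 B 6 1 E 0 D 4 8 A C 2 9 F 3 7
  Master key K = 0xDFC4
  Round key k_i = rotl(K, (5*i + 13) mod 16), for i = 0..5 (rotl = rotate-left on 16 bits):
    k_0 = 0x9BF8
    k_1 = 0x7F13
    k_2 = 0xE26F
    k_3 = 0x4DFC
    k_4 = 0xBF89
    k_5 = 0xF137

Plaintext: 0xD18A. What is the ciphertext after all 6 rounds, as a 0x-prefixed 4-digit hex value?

s_0 = plaintext = 0xD18A
s_1 = Round(s_0, k_0) = 0x8A97
s_2 = Round(s_1, k_1) = 0x9704
s_3 = Round(s_2, k_2) = 0x0445
s_4 = Round(s_3, k_3) = 0x452E
s_5 = Round(s_4, k_4) = 0x2E81
s_6 = Round(s_5, k_5) = 0x8103

0x8103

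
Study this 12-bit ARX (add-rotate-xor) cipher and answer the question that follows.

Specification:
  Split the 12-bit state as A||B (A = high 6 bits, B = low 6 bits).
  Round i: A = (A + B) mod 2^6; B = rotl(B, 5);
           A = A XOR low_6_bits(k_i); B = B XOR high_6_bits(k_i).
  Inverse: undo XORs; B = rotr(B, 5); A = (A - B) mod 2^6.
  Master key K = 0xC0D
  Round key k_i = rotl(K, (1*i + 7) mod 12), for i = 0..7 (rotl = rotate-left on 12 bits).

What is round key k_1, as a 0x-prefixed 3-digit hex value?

K = 0xC0D
k_0 = rotl(K, (1*0+7) mod 12) = rotl(K, 7) = 0x6E0
k_1 = rotl(K, (1*1+7) mod 12) = rotl(K, 8) = 0xDC0

0xDC0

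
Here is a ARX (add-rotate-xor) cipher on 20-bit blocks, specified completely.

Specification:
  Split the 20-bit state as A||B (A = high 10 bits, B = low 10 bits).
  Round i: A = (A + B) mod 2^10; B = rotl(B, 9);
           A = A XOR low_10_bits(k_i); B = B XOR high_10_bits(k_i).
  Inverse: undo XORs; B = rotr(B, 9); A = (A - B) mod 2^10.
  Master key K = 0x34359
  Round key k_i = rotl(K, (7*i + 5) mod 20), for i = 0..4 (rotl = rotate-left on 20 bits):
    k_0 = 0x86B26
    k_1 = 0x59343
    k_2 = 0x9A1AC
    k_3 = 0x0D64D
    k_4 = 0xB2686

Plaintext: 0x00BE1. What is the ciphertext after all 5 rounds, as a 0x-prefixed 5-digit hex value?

s_0 = plaintext = 0x00BE1
s_1 = Round(s_0, k_0) = 0x315EA
s_2 = Round(s_1, k_1) = 0x7B191
s_3 = Round(s_2, k_2) = 0xB44A0
s_4 = Round(s_3, k_3) = 0x4F065
s_5 = Round(s_4, k_4) = 0xC9CFB

0xC9CFB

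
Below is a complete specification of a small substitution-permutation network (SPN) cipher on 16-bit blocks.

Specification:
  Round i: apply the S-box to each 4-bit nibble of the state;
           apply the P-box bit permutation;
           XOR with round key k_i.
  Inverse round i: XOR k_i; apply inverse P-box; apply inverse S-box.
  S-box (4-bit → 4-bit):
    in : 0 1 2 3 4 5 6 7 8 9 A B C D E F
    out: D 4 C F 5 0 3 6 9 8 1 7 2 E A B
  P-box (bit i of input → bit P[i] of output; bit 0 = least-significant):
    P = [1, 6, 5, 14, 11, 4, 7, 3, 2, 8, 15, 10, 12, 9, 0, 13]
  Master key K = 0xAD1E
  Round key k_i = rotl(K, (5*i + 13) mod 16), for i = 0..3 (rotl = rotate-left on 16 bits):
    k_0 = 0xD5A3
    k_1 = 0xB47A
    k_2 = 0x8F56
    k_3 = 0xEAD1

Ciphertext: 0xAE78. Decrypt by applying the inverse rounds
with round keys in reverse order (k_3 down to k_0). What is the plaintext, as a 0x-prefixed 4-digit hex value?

s_0 = ciphertext = 0xAE78
s_1 = InvRound(s_0, k_3) = 0x1922
s_2 = InvRound(s_1, k_2) = 0x60C7
s_3 = InvRound(s_2, k_1) = 0x40D2
s_4 = InvRound(s_3, k_0) = 0x4DC7

0x4DC7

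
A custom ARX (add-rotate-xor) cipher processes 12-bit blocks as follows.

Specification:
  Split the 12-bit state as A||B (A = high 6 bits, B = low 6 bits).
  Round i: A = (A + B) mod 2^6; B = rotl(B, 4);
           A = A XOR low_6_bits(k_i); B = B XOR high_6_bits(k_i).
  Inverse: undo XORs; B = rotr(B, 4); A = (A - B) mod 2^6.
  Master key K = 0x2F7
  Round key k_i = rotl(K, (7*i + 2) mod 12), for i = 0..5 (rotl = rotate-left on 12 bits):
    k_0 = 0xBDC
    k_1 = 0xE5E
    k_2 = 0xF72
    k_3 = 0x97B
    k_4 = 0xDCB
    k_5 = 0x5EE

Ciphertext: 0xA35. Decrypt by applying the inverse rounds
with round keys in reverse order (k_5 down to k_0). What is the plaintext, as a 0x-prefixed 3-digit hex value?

s_0 = ciphertext = 0xA35
s_1 = InvRound(s_0, k_5) = 0xF0A
s_2 = InvRound(s_1, k_4) = 0x037
s_3 = InvRound(s_2, k_3) = 0xC89
s_4 = InvRound(s_3, k_2) = 0xB53
s_5 = InvRound(s_4, k_1) = 0x26A
s_6 = InvRound(s_5, k_0) = 0x054

0x054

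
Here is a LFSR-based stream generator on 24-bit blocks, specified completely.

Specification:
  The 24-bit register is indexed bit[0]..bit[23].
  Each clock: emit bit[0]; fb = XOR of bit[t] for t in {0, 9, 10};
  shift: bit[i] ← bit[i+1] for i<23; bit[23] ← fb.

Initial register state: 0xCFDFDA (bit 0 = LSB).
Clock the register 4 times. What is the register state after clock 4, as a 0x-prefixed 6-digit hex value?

0x2CFDFD

reg_0 = 0xCFDFDA
clock 1: out=0, reg = 0x67EFED
clock 2: out=1, reg = 0xB3F7F6
clock 3: out=0, reg = 0x59FBFB
clock 4: out=1, reg = 0x2CFDFD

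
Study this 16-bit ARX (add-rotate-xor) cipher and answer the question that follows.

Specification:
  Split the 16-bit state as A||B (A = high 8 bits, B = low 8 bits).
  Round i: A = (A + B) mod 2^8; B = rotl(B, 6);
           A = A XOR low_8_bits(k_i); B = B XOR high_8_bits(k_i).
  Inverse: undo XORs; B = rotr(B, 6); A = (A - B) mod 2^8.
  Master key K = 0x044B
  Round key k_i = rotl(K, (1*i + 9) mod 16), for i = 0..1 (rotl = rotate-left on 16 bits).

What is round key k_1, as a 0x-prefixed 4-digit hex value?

K = 0x044B
k_0 = rotl(K, (1*0+9) mod 16) = rotl(K, 9) = 0x9608
k_1 = rotl(K, (1*1+9) mod 16) = rotl(K, 10) = 0x2C11

0x2C11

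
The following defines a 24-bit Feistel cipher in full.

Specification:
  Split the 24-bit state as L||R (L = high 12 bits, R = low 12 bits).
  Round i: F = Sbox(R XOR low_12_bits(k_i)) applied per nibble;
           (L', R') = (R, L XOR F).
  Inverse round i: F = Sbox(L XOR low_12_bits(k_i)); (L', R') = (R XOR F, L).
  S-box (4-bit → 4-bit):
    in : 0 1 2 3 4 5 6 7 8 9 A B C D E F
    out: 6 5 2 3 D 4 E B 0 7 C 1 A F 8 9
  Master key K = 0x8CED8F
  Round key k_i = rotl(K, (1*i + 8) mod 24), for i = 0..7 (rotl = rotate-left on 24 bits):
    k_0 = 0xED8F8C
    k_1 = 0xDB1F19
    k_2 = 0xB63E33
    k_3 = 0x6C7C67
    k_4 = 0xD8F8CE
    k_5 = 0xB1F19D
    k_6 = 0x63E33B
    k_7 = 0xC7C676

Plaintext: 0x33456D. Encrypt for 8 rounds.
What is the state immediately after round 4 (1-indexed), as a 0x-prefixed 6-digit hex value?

s_0 = plaintext = 0x33456D
s_1 = Round(s_0, k_0) = 0x56DFB1
s_2 = Round(s_1, k_1) = 0xFB13AD
s_3 = Round(s_2, k_2) = 0x3AD0C9
s_4 = Round(s_3, k_3) = 0x0C9965
s_5 = Round(s_4, k_4) = 0x965508
s_6 = Round(s_5, k_5) = 0x508411
s_7 = Round(s_6, k_6) = 0x411E24
s_8 = Round(s_7, k_7) = 0xE24453

0x0C9965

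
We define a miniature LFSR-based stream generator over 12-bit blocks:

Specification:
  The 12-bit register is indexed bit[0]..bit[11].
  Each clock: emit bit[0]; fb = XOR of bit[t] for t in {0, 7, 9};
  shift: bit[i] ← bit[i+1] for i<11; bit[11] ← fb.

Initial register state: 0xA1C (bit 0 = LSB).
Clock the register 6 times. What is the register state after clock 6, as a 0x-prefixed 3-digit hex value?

reg_0 = 0xA1C
clock 1: out=0, reg = 0xD0E
clock 2: out=0, reg = 0x687
clock 3: out=1, reg = 0xB43
clock 4: out=1, reg = 0x5A1
clock 5: out=1, reg = 0x2D0
clock 6: out=0, reg = 0x168

0x168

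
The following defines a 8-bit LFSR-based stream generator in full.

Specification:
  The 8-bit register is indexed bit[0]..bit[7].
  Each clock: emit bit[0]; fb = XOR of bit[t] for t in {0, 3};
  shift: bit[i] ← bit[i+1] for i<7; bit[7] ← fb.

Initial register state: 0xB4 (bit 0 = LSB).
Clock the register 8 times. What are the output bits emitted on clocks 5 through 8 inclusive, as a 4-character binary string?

reg_0 = 0xB4
clock 1: out=0, reg = 0x5A
clock 2: out=0, reg = 0xAD
clock 3: out=1, reg = 0x56
clock 4: out=0, reg = 0x2B
clock 5: out=1, reg = 0x15
clock 6: out=1, reg = 0x8A
clock 7: out=0, reg = 0xC5
clock 8: out=1, reg = 0xE2

1101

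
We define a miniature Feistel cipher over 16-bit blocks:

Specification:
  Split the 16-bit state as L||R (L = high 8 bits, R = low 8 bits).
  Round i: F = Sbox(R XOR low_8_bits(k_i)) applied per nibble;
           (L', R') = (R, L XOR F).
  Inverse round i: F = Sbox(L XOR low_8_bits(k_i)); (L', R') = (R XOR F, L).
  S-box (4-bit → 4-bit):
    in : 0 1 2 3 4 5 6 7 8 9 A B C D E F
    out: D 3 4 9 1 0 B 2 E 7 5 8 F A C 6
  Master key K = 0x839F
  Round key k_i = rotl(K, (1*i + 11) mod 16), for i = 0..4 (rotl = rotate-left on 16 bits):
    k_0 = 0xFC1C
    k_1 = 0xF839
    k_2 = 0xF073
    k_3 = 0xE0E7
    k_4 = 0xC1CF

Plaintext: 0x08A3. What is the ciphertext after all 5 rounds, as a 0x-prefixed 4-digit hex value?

0x9B8B

s_0 = plaintext = 0x08A3
s_1 = Round(s_0, k_0) = 0xA38E
s_2 = Round(s_1, k_1) = 0x8E21
s_3 = Round(s_2, k_2) = 0x218A
s_4 = Round(s_3, k_3) = 0x8A9B
s_5 = Round(s_4, k_4) = 0x9B8B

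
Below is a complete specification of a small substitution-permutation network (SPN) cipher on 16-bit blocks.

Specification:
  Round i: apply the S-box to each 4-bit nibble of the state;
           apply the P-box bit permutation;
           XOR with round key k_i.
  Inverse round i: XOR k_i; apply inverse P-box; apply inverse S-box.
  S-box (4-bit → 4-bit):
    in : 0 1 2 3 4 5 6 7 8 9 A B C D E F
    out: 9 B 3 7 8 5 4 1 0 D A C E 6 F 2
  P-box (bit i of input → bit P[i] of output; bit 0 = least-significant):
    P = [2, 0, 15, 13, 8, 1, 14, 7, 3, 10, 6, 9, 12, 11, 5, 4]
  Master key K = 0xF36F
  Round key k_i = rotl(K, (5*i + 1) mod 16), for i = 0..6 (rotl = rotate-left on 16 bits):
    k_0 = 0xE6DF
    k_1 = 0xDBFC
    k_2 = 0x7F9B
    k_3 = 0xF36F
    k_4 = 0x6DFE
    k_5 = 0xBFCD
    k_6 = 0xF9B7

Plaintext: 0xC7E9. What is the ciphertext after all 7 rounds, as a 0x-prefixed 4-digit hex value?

s_0 = plaintext = 0xC7E9
s_1 = Round(s_0, k_0) = 0x0F61
s_2 = Round(s_1, k_1) = 0xAFE9
s_3 = Round(s_2, k_2) = 0x920D
s_4 = Round(s_3, k_3) = 0x66D6
s_5 = Round(s_4, k_4) = 0xAD9C
s_6 = Round(s_5, k_5) = 0x521C
s_7 = Round(s_6, k_6) = 0x4C1C

0x4C1C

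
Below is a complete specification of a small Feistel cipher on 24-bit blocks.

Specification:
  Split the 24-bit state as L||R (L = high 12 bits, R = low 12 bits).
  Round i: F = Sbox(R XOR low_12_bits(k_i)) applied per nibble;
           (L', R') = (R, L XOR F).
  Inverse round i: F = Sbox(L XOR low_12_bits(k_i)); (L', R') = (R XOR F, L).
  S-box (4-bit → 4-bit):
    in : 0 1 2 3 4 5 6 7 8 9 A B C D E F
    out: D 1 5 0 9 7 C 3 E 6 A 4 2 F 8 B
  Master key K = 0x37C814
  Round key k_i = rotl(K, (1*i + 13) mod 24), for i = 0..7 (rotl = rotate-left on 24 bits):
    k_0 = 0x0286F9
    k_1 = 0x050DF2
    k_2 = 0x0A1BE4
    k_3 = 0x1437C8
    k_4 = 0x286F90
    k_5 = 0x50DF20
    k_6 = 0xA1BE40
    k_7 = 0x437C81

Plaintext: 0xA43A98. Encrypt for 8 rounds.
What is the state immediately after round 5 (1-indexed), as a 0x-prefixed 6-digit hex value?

s_0 = plaintext = 0xA43A98
s_1 = Round(s_0, k_0) = 0xA98882
s_2 = Round(s_1, k_1) = 0x882DA5
s_3 = Round(s_2, k_2) = 0xDA5413
s_4 = Round(s_3, k_3) = 0x413D51
s_5 = Round(s_4, k_4) = 0xD51132
s_6 = Round(s_5, k_5) = 0x132544
s_7 = Round(s_6, k_6) = 0x5445EB
s_8 = Round(s_7, k_7) = 0x5EB38E

0xD51132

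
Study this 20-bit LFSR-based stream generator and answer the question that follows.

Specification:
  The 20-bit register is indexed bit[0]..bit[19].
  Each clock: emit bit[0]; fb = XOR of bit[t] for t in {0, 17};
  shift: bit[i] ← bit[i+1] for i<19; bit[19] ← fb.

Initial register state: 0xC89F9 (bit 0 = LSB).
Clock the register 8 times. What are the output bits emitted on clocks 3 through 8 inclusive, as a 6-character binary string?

011111

reg_0 = 0xC89F9
clock 1: out=1, reg = 0xE44FC
clock 2: out=0, reg = 0xF227E
clock 3: out=0, reg = 0xF913F
clock 4: out=1, reg = 0x7C89F
clock 5: out=1, reg = 0x3E44F
clock 6: out=1, reg = 0x1F227
clock 7: out=1, reg = 0x8F913
clock 8: out=1, reg = 0xC7C89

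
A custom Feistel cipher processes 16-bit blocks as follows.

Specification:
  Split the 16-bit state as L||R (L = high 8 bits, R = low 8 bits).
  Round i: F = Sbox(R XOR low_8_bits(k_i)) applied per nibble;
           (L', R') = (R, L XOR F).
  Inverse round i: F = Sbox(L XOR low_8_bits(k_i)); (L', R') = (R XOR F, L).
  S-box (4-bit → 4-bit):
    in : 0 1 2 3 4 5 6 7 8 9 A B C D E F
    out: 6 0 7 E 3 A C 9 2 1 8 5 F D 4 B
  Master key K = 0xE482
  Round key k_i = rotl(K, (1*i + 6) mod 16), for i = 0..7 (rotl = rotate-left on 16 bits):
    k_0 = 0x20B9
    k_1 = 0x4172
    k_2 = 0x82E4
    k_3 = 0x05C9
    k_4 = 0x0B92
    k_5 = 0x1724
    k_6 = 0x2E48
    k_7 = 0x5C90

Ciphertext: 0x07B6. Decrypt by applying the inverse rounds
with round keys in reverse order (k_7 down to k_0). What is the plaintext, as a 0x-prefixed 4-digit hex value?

s_0 = ciphertext = 0x07B6
s_1 = InvRound(s_0, k_7) = 0xAF07
s_2 = InvRound(s_1, k_6) = 0x4EAF
s_3 = InvRound(s_2, k_5) = 0x674E
s_4 = InvRound(s_3, k_4) = 0xF467
s_5 = InvRound(s_4, k_3) = 0x8AF4
s_6 = InvRound(s_5, k_2) = 0x308A
s_7 = InvRound(s_6, k_1) = 0xBD30
s_8 = InvRound(s_7, k_0) = 0x53BD

0x53BD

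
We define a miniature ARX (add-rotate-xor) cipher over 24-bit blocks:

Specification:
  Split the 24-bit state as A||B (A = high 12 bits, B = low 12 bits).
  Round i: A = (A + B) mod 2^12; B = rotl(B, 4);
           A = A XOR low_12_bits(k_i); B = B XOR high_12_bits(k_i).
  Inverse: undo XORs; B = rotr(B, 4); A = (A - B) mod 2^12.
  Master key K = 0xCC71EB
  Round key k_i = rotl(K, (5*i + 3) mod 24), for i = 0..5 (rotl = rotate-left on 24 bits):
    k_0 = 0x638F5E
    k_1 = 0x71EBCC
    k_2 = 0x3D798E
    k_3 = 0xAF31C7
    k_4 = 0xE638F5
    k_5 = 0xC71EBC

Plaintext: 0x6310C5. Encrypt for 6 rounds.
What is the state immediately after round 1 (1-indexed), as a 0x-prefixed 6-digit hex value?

s_0 = plaintext = 0x6310C5
s_1 = Round(s_0, k_0) = 0x9A8A68
s_2 = Round(s_1, k_1) = 0xFDC194
s_3 = Round(s_2, k_2) = 0x8FEA96
s_4 = Round(s_3, k_3) = 0x253399
s_5 = Round(s_4, k_4) = 0xD197F0
s_6 = Round(s_5, k_5) = 0xBB5376

0x9A8A68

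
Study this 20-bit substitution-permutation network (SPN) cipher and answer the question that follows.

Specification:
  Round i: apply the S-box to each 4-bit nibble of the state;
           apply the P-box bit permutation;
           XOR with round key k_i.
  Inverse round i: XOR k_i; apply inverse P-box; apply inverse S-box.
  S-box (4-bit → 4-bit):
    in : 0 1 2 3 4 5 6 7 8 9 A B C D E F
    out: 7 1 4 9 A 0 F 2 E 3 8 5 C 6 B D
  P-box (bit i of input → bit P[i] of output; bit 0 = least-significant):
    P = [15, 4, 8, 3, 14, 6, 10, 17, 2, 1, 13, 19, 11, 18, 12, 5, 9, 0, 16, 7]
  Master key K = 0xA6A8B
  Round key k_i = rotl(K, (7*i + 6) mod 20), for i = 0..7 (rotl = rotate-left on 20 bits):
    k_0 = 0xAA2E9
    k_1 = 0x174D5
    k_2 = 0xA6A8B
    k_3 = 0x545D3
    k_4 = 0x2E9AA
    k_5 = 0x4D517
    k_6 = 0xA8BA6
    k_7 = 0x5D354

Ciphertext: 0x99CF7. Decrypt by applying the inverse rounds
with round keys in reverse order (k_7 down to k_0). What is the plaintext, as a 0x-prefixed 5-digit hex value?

0x43747

s_0 = ciphertext = 0x99CF7
s_1 = InvRound(s_0, k_7) = 0xEE4B2
s_2 = InvRound(s_1, k_6) = 0x19BBD
s_3 = InvRound(s_2, k_5) = 0xFE7BA
s_4 = InvRound(s_3, k_4) = 0xB9A27
s_5 = InvRound(s_4, k_3) = 0x36360
s_6 = InvRound(s_5, k_2) = 0x8347C
s_7 = InvRound(s_6, k_1) = 0x8AA1A
s_8 = InvRound(s_7, k_0) = 0x43747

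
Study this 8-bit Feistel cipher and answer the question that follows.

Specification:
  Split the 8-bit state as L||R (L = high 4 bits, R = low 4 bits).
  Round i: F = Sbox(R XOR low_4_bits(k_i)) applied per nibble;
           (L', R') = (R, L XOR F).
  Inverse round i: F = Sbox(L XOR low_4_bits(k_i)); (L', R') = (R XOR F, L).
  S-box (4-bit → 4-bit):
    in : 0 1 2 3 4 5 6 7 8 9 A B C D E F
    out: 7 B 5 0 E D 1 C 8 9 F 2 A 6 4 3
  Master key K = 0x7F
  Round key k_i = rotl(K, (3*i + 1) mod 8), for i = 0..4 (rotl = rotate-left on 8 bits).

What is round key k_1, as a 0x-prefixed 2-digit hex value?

K = 0x7F
k_0 = rotl(K, (3*0+1) mod 8) = rotl(K, 1) = 0xFE
k_1 = rotl(K, (3*1+1) mod 8) = rotl(K, 4) = 0xF7

0xF7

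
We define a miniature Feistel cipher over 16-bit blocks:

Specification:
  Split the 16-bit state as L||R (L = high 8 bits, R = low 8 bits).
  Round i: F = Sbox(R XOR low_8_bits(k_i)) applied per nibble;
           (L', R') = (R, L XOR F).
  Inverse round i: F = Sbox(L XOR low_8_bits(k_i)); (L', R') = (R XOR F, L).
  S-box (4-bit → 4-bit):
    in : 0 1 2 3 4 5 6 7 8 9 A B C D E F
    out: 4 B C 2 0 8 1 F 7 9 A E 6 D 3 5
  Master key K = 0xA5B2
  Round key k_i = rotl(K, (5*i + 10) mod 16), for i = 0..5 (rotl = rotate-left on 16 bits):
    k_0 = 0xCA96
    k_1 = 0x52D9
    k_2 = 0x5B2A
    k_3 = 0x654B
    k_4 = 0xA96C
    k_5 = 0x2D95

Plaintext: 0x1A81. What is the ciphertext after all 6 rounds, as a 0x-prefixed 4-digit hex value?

s_0 = plaintext = 0x1A81
s_1 = Round(s_0, k_0) = 0x81A5
s_2 = Round(s_1, k_1) = 0xA577
s_3 = Round(s_2, k_2) = 0x7728
s_4 = Round(s_3, k_3) = 0x2865
s_5 = Round(s_4, k_4) = 0x6561
s_6 = Round(s_5, k_5) = 0x6135

0x6135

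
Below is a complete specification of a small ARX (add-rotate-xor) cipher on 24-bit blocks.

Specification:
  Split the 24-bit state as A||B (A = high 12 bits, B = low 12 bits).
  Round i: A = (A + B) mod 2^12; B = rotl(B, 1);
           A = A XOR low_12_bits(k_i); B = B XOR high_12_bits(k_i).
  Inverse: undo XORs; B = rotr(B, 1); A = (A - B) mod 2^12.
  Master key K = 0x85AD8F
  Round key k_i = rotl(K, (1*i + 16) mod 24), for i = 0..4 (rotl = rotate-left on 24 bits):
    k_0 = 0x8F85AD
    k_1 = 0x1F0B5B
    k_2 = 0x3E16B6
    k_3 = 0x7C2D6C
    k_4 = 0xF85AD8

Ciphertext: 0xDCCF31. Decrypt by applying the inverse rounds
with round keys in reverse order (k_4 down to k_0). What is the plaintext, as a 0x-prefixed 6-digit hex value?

s_0 = ciphertext = 0xDCCF31
s_1 = InvRound(s_0, k_4) = 0x6BA05A
s_2 = InvRound(s_1, k_3) = 0x80A3CC
s_3 = InvRound(s_2, k_2) = 0x6A6816
s_4 = InvRound(s_3, k_1) = 0x90A4F3
s_5 = InvRound(s_4, k_0) = 0xEA2E05

0xEA2E05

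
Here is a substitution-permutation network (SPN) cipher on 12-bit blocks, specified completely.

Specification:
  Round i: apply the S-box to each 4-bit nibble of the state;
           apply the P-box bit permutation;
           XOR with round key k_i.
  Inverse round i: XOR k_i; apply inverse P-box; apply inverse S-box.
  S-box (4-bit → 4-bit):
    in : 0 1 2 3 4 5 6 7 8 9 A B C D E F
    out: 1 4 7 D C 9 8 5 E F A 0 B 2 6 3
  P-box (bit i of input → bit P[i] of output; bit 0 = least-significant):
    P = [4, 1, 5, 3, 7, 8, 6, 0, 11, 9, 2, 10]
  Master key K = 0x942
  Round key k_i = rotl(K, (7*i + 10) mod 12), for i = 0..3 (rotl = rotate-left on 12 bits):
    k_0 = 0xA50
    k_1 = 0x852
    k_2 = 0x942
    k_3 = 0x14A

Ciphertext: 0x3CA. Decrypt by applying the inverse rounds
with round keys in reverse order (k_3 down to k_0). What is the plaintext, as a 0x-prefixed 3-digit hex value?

s_0 = ciphertext = 0x3CA
s_1 = InvRound(s_0, k_3) = 0xD0B
s_2 = InvRound(s_1, k_2) = 0x646
s_3 = InvRound(s_2, k_1) = 0x9B0
s_4 = InvRound(s_3, k_0) = 0xD21

0xD21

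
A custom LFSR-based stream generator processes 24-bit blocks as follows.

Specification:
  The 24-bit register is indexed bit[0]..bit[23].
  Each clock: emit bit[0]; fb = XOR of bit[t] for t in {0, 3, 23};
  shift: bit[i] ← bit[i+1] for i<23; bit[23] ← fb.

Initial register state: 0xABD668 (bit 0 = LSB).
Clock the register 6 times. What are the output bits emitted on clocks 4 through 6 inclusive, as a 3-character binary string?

reg_0 = 0xABD668
clock 1: out=0, reg = 0x55EB34
clock 2: out=0, reg = 0x2AF59A
clock 3: out=0, reg = 0x957ACD
clock 4: out=1, reg = 0xCABD66
clock 5: out=0, reg = 0xE55EB3
clock 6: out=1, reg = 0x72AF59

101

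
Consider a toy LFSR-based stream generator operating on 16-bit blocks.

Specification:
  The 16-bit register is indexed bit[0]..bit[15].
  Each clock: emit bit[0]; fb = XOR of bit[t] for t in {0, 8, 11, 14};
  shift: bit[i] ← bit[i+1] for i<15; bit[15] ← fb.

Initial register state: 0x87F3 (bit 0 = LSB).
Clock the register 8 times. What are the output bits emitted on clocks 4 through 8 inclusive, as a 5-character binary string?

01111

reg_0 = 0x87F3
clock 1: out=1, reg = 0x43F9
clock 2: out=1, reg = 0xA1FC
clock 3: out=0, reg = 0xD0FE
clock 4: out=0, reg = 0xE87F
clock 5: out=1, reg = 0xF43F
clock 6: out=1, reg = 0x7A1F
clock 7: out=1, reg = 0xBD0F
clock 8: out=1, reg = 0xDE87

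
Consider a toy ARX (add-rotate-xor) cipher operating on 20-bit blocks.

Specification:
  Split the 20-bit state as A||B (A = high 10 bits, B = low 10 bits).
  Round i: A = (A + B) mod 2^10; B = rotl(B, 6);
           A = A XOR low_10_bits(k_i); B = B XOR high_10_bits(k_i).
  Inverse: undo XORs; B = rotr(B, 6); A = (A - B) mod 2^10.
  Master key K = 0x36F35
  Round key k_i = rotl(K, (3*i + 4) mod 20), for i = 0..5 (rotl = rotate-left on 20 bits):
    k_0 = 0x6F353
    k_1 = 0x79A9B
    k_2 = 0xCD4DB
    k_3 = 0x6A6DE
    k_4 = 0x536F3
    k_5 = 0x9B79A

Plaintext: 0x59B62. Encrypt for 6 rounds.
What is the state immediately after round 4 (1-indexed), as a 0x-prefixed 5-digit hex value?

0x4BD01

s_0 = plaintext = 0x59B62
s_1 = Round(s_0, k_0) = 0xE6D0A
s_2 = Round(s_1, k_1) = 0x8FB76
s_3 = Round(s_2, k_2) = 0x5BE82
s_4 = Round(s_3, k_3) = 0x4BD01
s_5 = Round(s_4, k_4) = 0x30D1D
s_6 = Round(s_5, k_5) = 0x9E93C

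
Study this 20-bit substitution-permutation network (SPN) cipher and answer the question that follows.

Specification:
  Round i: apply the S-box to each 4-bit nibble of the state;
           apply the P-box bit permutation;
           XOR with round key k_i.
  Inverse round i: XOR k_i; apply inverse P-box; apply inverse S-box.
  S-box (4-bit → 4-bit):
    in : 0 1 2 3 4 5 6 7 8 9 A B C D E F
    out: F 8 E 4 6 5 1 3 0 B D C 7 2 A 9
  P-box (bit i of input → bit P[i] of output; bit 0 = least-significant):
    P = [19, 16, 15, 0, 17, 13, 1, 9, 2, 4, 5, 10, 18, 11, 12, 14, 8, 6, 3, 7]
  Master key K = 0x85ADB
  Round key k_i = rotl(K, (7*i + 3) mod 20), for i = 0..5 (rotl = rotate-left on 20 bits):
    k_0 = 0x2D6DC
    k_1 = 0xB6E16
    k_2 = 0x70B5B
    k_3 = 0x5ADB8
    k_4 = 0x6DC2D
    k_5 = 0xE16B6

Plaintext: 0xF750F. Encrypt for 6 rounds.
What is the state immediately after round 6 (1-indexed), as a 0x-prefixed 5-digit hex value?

0x1023C

s_0 = plaintext = 0xF750F
s_1 = Round(s_0, k_0) = 0xCFD7B
s_2 = Round(s_1, k_1) = 0xD8F4F
s_3 = Round(s_2, k_2) = 0xF2F1C
s_4 = Round(s_3, k_3) = 0xC723C
s_5 = Round(s_4, k_4) = 0xB5157
s_6 = Round(s_5, k_5) = 0x1023C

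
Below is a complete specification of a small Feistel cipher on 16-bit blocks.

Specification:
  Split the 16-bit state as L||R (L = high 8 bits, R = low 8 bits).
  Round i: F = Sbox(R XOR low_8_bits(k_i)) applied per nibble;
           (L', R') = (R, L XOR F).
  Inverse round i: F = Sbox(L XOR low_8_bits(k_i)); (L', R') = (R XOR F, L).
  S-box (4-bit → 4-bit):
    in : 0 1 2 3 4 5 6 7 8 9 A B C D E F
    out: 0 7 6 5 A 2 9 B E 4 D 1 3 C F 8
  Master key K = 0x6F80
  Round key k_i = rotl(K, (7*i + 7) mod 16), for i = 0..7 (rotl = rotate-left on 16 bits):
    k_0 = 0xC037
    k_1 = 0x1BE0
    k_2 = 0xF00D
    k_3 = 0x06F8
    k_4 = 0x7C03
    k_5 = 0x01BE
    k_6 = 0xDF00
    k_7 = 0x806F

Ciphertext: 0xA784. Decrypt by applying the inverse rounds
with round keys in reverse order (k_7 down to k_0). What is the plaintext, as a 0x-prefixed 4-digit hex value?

s_0 = ciphertext = 0xA784
s_1 = InvRound(s_0, k_7) = 0xBAA7
s_2 = InvRound(s_1, k_6) = 0xBABA
s_3 = InvRound(s_2, k_5) = 0xB0BA
s_4 = InvRound(s_3, k_4) = 0xAFB0
s_5 = InvRound(s_4, k_3) = 0x9BAF
s_6 = InvRound(s_5, k_2) = 0xE69B
s_7 = InvRound(s_6, k_1) = 0x92E6
s_8 = InvRound(s_7, k_0) = 0x3492

0x3492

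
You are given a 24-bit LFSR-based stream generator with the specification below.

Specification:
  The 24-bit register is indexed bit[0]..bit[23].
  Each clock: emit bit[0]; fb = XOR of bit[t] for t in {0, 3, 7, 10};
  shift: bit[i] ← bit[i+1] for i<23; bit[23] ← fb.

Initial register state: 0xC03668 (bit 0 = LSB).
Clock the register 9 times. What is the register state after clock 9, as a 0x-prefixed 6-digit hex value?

reg_0 = 0xC03668
clock 1: out=0, reg = 0x601B34
clock 2: out=0, reg = 0x300D9A
clock 3: out=0, reg = 0x9806CD
clock 4: out=1, reg = 0x4C0366
clock 5: out=0, reg = 0x2601B3
clock 6: out=1, reg = 0x1300D9
clock 7: out=1, reg = 0x89806C
clock 8: out=0, reg = 0xC4C036
clock 9: out=0, reg = 0x62601B

0x62601B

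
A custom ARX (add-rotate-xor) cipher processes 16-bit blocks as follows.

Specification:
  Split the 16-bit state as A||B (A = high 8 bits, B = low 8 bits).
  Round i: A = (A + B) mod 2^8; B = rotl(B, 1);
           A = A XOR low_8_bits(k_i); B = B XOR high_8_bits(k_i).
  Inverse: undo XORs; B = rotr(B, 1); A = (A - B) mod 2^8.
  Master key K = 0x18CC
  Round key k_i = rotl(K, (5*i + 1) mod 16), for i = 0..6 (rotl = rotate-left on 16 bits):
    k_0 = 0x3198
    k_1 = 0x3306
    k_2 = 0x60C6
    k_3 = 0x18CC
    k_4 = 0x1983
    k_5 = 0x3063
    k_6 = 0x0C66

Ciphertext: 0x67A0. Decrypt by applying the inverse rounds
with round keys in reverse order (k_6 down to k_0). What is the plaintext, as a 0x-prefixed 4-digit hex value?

s_0 = ciphertext = 0x67A0
s_1 = InvRound(s_0, k_6) = 0xAB56
s_2 = InvRound(s_1, k_5) = 0x9533
s_3 = InvRound(s_2, k_4) = 0x0115
s_4 = InvRound(s_3, k_3) = 0x4786
s_5 = InvRound(s_4, k_2) = 0x0E73
s_6 = InvRound(s_5, k_1) = 0xE820
s_7 = InvRound(s_6, k_0) = 0xE888

0xE888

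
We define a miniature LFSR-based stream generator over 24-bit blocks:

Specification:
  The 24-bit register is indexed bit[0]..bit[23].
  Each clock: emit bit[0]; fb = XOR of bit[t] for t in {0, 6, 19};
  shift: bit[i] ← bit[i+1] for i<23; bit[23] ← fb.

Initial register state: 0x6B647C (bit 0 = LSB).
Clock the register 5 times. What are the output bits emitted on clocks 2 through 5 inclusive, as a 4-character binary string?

0111

reg_0 = 0x6B647C
clock 1: out=0, reg = 0x35B23E
clock 2: out=0, reg = 0x1AD91F
clock 3: out=1, reg = 0x0D6C8F
clock 4: out=1, reg = 0x06B647
clock 5: out=1, reg = 0x035B23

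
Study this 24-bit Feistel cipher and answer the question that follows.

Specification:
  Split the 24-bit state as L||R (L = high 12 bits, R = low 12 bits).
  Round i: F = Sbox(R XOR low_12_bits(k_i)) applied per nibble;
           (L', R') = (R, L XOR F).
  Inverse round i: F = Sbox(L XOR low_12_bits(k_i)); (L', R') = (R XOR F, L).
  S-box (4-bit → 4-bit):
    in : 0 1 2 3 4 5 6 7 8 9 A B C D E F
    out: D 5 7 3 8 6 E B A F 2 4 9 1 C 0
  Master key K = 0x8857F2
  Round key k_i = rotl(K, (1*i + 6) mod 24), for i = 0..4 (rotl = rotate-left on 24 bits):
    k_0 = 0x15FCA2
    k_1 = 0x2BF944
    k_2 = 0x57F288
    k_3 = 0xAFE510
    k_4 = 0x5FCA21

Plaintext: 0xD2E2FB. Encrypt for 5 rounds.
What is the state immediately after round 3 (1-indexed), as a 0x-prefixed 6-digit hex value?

s_0 = plaintext = 0xD2E2FB
s_1 = Round(s_0, k_0) = 0x2FB141
s_2 = Round(s_1, k_1) = 0x14182D
s_3 = Round(s_2, k_2) = 0x82D367
s_4 = Round(s_3, k_3) = 0x367696
s_5 = Round(s_4, k_4) = 0x696A2C

0x82D367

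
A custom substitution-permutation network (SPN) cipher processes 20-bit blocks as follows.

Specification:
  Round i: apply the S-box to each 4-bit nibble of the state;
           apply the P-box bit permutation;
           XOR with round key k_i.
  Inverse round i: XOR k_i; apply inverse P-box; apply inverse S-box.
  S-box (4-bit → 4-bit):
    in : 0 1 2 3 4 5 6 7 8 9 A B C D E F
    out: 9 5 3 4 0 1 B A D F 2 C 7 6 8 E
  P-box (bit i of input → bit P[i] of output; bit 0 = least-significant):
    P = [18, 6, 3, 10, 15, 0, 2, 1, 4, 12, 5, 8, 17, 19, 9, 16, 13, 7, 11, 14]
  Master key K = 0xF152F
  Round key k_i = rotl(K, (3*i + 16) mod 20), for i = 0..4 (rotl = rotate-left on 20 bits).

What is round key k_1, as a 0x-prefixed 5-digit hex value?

K = 0xF152F
k_0 = rotl(K, (3*0+16) mod 20) = rotl(K, 16) = 0xFF152
k_1 = rotl(K, (3*1+16) mod 20) = rotl(K, 19) = 0xF8A97

0xF8A97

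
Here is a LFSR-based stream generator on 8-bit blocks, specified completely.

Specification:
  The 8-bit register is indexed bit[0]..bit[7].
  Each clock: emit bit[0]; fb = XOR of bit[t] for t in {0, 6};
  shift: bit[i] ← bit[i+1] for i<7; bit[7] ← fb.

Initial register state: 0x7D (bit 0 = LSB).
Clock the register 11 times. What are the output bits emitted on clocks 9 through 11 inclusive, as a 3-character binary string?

001

reg_0 = 0x7D
clock 1: out=1, reg = 0x3E
clock 2: out=0, reg = 0x1F
clock 3: out=1, reg = 0x8F
clock 4: out=1, reg = 0xC7
clock 5: out=1, reg = 0x63
clock 6: out=1, reg = 0x31
clock 7: out=1, reg = 0x98
clock 8: out=0, reg = 0x4C
clock 9: out=0, reg = 0xA6
clock 10: out=0, reg = 0x53
clock 11: out=1, reg = 0x29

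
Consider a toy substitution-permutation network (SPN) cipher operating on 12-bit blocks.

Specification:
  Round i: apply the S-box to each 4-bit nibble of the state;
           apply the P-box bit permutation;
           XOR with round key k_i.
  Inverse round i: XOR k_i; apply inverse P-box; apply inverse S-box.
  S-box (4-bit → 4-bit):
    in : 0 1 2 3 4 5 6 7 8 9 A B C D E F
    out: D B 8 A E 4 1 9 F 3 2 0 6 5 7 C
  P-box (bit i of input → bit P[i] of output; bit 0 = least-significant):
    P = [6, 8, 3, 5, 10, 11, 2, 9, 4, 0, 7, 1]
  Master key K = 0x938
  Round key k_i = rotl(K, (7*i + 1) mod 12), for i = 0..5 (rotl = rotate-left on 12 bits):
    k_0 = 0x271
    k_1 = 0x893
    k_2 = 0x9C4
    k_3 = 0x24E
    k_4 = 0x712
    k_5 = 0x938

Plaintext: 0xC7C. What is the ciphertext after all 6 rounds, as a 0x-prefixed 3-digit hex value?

s_0 = plaintext = 0xC7C
s_1 = Round(s_0, k_0) = 0x5F8
s_2 = Round(s_1, k_1) = 0xB7F
s_3 = Round(s_2, k_2) = 0xFEC
s_4 = Round(s_3, k_3) = 0xFC0
s_5 = Round(s_4, k_4) = 0xFFC
s_6 = Round(s_5, k_5) = 0xAB6

0xAB6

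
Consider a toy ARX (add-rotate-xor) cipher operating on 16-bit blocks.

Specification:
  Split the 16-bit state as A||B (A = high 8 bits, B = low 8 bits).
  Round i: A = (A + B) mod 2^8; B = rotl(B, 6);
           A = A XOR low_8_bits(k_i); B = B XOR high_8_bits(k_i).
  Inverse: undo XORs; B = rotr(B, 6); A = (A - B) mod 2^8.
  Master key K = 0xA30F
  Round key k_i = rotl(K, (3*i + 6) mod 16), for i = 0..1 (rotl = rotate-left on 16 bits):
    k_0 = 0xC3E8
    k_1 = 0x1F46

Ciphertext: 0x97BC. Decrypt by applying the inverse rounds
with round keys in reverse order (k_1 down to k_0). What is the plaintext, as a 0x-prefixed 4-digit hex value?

s_0 = ciphertext = 0x97BC
s_1 = InvRound(s_0, k_1) = 0x438E
s_2 = InvRound(s_1, k_0) = 0x7635

0x7635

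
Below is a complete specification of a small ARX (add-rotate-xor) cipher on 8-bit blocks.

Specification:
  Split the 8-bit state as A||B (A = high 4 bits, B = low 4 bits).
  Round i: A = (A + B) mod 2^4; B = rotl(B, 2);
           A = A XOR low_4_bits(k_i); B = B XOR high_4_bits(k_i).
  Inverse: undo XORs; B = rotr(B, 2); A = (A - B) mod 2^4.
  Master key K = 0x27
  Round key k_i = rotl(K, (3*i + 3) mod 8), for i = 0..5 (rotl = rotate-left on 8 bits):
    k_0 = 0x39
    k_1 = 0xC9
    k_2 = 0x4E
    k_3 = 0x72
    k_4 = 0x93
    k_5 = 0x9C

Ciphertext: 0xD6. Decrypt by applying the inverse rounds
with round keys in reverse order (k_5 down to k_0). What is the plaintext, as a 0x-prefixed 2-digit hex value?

0x7F

s_0 = ciphertext = 0xD6
s_1 = InvRound(s_0, k_5) = 0x2F
s_2 = InvRound(s_1, k_4) = 0x89
s_3 = InvRound(s_2, k_3) = 0xFB
s_4 = InvRound(s_3, k_2) = 0x2F
s_5 = InvRound(s_4, k_1) = 0xFC
s_6 = InvRound(s_5, k_0) = 0x7F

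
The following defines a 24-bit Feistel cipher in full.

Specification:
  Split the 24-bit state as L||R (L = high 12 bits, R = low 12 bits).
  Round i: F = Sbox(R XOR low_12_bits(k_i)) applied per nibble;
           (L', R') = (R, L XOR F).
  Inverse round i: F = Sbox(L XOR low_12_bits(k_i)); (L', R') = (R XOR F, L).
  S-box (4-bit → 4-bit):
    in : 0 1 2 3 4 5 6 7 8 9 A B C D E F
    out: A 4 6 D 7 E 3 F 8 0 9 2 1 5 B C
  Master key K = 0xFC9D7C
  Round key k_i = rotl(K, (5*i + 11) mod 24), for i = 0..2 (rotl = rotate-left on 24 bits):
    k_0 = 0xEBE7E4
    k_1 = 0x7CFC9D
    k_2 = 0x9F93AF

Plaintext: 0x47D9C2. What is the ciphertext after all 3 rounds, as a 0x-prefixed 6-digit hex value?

s_0 = plaintext = 0x47D9C2
s_1 = Round(s_0, k_0) = 0x9C2F1E
s_2 = Round(s_1, k_1) = 0xF1E44F
s_3 = Round(s_2, k_2) = 0x44F0A4

0x44F0A4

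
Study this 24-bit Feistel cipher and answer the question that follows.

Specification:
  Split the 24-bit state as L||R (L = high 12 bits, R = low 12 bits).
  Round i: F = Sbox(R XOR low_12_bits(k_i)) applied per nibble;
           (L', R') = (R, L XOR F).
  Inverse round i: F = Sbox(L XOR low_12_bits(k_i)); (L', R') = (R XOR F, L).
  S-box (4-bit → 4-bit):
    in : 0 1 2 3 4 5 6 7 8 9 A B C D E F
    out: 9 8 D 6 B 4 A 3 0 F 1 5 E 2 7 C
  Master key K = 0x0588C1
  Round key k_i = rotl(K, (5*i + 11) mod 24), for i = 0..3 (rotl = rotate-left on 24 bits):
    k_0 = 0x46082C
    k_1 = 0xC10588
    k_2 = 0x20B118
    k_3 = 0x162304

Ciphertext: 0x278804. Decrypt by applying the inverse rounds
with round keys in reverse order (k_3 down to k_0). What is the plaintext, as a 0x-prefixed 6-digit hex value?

0x14ECE8

s_0 = ciphertext = 0x278804
s_1 = InvRound(s_0, k_3) = 0x03A278
s_2 = InvRound(s_1, k_2) = 0xAA503A
s_3 = InvRound(s_2, k_1) = 0xCE8AA5
s_4 = InvRound(s_3, k_0) = 0x14ECE8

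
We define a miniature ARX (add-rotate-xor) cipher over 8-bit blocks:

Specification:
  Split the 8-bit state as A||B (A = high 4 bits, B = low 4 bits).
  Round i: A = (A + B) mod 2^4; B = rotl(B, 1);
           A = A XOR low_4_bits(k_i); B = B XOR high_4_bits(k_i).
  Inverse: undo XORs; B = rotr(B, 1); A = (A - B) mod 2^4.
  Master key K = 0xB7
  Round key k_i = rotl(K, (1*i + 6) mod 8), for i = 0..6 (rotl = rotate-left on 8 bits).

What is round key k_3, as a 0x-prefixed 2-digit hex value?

K = 0xB7
k_0 = rotl(K, (1*0+6) mod 8) = rotl(K, 6) = 0xED
k_1 = rotl(K, (1*1+6) mod 8) = rotl(K, 7) = 0xDB
k_2 = rotl(K, (1*2+6) mod 8) = rotl(K, 0) = 0xB7
k_3 = rotl(K, (1*3+6) mod 8) = rotl(K, 1) = 0x6F

0x6F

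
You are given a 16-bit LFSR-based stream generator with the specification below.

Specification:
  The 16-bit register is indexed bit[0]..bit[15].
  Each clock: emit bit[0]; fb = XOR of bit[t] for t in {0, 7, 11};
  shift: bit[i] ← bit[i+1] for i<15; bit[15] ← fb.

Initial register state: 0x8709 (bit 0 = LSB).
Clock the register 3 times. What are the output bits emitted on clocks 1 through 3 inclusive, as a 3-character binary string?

reg_0 = 0x8709
clock 1: out=1, reg = 0xC384
clock 2: out=0, reg = 0xE1C2
clock 3: out=0, reg = 0xF0E1

100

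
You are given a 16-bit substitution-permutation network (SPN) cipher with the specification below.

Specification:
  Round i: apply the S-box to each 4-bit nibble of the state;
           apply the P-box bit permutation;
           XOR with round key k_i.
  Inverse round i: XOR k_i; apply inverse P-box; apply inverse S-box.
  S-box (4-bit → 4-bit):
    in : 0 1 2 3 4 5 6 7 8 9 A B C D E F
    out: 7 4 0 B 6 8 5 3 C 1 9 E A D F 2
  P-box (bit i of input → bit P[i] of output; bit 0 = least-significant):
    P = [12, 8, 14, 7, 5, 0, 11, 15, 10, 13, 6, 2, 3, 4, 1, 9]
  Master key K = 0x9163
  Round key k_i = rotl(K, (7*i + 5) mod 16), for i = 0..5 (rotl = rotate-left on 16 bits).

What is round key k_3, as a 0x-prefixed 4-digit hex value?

0x8E45

K = 0x9163
k_0 = rotl(K, (7*0+5) mod 16) = rotl(K, 5) = 0x2C72
k_1 = rotl(K, (7*1+5) mod 16) = rotl(K, 12) = 0x3916
k_2 = rotl(K, (7*2+5) mod 16) = rotl(K, 3) = 0x8B1C
k_3 = rotl(K, (7*3+5) mod 16) = rotl(K, 10) = 0x8E45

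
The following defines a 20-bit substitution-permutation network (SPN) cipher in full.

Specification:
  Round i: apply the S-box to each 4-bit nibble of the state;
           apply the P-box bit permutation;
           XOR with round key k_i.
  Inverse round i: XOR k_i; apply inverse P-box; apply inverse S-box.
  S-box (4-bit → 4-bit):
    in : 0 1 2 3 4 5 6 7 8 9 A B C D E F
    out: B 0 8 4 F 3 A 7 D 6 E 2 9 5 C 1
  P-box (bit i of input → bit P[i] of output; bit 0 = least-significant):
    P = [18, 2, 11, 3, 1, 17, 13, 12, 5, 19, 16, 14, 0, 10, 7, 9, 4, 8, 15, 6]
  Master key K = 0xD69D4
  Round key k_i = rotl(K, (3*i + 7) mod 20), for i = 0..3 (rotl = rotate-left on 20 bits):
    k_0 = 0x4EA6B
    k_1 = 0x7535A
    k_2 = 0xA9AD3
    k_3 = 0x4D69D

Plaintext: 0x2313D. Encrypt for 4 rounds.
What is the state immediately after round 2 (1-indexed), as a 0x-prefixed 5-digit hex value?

0x5200F

s_0 = plaintext = 0x2313D
s_1 = Round(s_0, k_0) = 0x0C2AB
s_2 = Round(s_1, k_1) = 0x5200F
s_3 = Round(s_2, k_2) = 0x4C9E1
s_4 = Round(s_3, k_3) = 0xD65CC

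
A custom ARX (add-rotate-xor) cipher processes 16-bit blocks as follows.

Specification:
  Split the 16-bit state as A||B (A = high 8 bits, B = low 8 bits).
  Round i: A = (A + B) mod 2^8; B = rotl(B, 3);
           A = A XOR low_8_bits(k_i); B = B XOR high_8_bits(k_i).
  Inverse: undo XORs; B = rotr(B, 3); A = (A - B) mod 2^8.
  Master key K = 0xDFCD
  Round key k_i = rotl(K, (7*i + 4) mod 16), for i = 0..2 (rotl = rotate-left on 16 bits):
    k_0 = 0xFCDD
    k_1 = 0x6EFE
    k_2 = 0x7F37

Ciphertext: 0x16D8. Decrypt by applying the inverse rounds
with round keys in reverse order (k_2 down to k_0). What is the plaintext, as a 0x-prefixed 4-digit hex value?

0x68F5

s_0 = ciphertext = 0x16D8
s_1 = InvRound(s_0, k_2) = 0x2DF4
s_2 = InvRound(s_1, k_1) = 0x8053
s_3 = InvRound(s_2, k_0) = 0x68F5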